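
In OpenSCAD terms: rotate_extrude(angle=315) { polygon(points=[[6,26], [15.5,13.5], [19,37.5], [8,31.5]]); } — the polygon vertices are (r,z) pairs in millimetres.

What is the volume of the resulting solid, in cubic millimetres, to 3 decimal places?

Volume = 11551.194 mm³

Profile (r,z), 4 vertices: (6,26) (15.5,13.5) (19,37.5) (8,31.5)
edge 0: (6,26)→(15.5,13.5)  cross = 6·13.5 − 15.5·26 = -322.0000; (r_i+r_j)·cross = 21.5·-322.0000 = -6923.0000
edge 1: (15.5,13.5)→(19,37.5)  cross = 15.5·37.5 − 19·13.5 = 324.7500; (r_i+r_j)·cross = 34.5·324.7500 = 11203.8750
edge 2: (19,37.5)→(8,31.5)  cross = 19·31.5 − 8·37.5 = 298.5000; (r_i+r_j)·cross = 27·298.5000 = 8059.5000
edge 3: (8,31.5)→(6,26)  cross = 8·26 − 6·31.5 = 19.0000; (r_i+r_j)·cross = 14·19.0000 = 266.0000
Σcross = 320.2500 → A = |Σcross|/2 = 160.1250 mm²
Σ(r_i+r_j)·cross = 12606.3750 → first moment M = |Σ|/6 = 2101.0625
R_c = M/A = 2101.0625/160.1250 = 13.1214 mm
θ = 315° = 5.497787 rad
V = θ·R_c·A = 5.497787·13.1214·160.1250 = 11551.194 mm³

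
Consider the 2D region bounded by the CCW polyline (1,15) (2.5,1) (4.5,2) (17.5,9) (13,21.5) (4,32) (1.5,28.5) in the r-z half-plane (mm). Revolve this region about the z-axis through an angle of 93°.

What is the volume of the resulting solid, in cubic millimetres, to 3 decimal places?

Volume = 3749.998 mm³

Profile (r,z), 7 vertices: (1,15) (2.5,1) (4.5,2) (17.5,9) (13,21.5) (4,32) (1.5,28.5)
edge 0: (1,15)→(2.5,1)  cross = 1·1 − 2.5·15 = -36.5000; (r_i+r_j)·cross = 3.5·-36.5000 = -127.7500
edge 1: (2.5,1)→(4.5,2)  cross = 2.5·2 − 4.5·1 = 0.5000; (r_i+r_j)·cross = 7·0.5000 = 3.5000
edge 2: (4.5,2)→(17.5,9)  cross = 4.5·9 − 17.5·2 = 5.5000; (r_i+r_j)·cross = 22·5.5000 = 121.0000
edge 3: (17.5,9)→(13,21.5)  cross = 17.5·21.5 − 13·9 = 259.2500; (r_i+r_j)·cross = 30.5·259.2500 = 7907.1250
edge 4: (13,21.5)→(4,32)  cross = 13·32 − 4·21.5 = 330.0000; (r_i+r_j)·cross = 17·330.0000 = 5610.0000
edge 5: (4,32)→(1.5,28.5)  cross = 4·28.5 − 1.5·32 = 66.0000; (r_i+r_j)·cross = 5.5·66.0000 = 363.0000
edge 6: (1.5,28.5)→(1,15)  cross = 1.5·15 − 1·28.5 = -6.0000; (r_i+r_j)·cross = 2.5·-6.0000 = -15.0000
Σcross = 618.7500 → A = |Σcross|/2 = 309.3750 mm²
Σ(r_i+r_j)·cross = 13861.8750 → first moment M = |Σ|/6 = 2310.3125
R_c = M/A = 2310.3125/309.3750 = 7.4677 mm
θ = 93° = 1.623156 rad
V = θ·R_c·A = 1.623156·7.4677·309.3750 = 3749.998 mm³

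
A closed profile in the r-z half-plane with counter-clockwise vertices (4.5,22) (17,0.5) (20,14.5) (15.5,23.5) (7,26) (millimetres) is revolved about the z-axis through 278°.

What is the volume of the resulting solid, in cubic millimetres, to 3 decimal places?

Profile (r,z), 5 vertices: (4.5,22) (17,0.5) (20,14.5) (15.5,23.5) (7,26)
edge 0: (4.5,22)→(17,0.5)  cross = 4.5·0.5 − 17·22 = -371.7500; (r_i+r_j)·cross = 21.5·-371.7500 = -7992.6250
edge 1: (17,0.5)→(20,14.5)  cross = 17·14.5 − 20·0.5 = 236.5000; (r_i+r_j)·cross = 37·236.5000 = 8750.5000
edge 2: (20,14.5)→(15.5,23.5)  cross = 20·23.5 − 15.5·14.5 = 245.2500; (r_i+r_j)·cross = 35.5·245.2500 = 8706.3750
edge 3: (15.5,23.5)→(7,26)  cross = 15.5·26 − 7·23.5 = 238.5000; (r_i+r_j)·cross = 22.5·238.5000 = 5366.2500
edge 4: (7,26)→(4.5,22)  cross = 7·22 − 4.5·26 = 37.0000; (r_i+r_j)·cross = 11.5·37.0000 = 425.5000
Σcross = 385.5000 → A = |Σcross|/2 = 192.7500 mm²
Σ(r_i+r_j)·cross = 15256.0000 → first moment M = |Σ|/6 = 2542.6667
R_c = M/A = 2542.6667/192.7500 = 13.1915 mm
θ = 278° = 4.852015 rad
V = θ·R_c·A = 4.852015·13.1915·192.7500 = 12337.058 mm³

Volume = 12337.058 mm³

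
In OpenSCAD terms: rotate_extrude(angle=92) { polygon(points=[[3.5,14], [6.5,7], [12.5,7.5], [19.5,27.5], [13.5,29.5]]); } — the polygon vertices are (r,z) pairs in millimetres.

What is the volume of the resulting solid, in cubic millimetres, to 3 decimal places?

Profile (r,z), 5 vertices: (3.5,14) (6.5,7) (12.5,7.5) (19.5,27.5) (13.5,29.5)
edge 0: (3.5,14)→(6.5,7)  cross = 3.5·7 − 6.5·14 = -66.5000; (r_i+r_j)·cross = 10·-66.5000 = -665.0000
edge 1: (6.5,7)→(12.5,7.5)  cross = 6.5·7.5 − 12.5·7 = -38.7500; (r_i+r_j)·cross = 19·-38.7500 = -736.2500
edge 2: (12.5,7.5)→(19.5,27.5)  cross = 12.5·27.5 − 19.5·7.5 = 197.5000; (r_i+r_j)·cross = 32·197.5000 = 6320.0000
edge 3: (19.5,27.5)→(13.5,29.5)  cross = 19.5·29.5 − 13.5·27.5 = 204.0000; (r_i+r_j)·cross = 33·204.0000 = 6732.0000
edge 4: (13.5,29.5)→(3.5,14)  cross = 13.5·14 − 3.5·29.5 = 85.7500; (r_i+r_j)·cross = 17·85.7500 = 1457.7500
Σcross = 382.0000 → A = |Σcross|/2 = 191.0000 mm²
Σ(r_i+r_j)·cross = 13108.5000 → first moment M = |Σ|/6 = 2184.7500
R_c = M/A = 2184.7500/191.0000 = 11.4385 mm
θ = 92° = 1.605703 rad
V = θ·R_c·A = 1.605703·11.4385·191.0000 = 3508.059 mm³

Volume = 3508.059 mm³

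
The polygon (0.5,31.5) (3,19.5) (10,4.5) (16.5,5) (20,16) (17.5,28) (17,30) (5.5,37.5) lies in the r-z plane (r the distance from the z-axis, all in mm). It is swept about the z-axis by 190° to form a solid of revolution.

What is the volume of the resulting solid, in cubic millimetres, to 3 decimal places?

Profile (r,z), 8 vertices: (0.5,31.5) (3,19.5) (10,4.5) (16.5,5) (20,16) (17.5,28) (17,30) (5.5,37.5)
edge 0: (0.5,31.5)→(3,19.5)  cross = 0.5·19.5 − 3·31.5 = -84.7500; (r_i+r_j)·cross = 3.5·-84.7500 = -296.6250
edge 1: (3,19.5)→(10,4.5)  cross = 3·4.5 − 10·19.5 = -181.5000; (r_i+r_j)·cross = 13·-181.5000 = -2359.5000
edge 2: (10,4.5)→(16.5,5)  cross = 10·5 − 16.5·4.5 = -24.2500; (r_i+r_j)·cross = 26.5·-24.2500 = -642.6250
edge 3: (16.5,5)→(20,16)  cross = 16.5·16 − 20·5 = 164.0000; (r_i+r_j)·cross = 36.5·164.0000 = 5986.0000
edge 4: (20,16)→(17.5,28)  cross = 20·28 − 17.5·16 = 280.0000; (r_i+r_j)·cross = 37.5·280.0000 = 10500.0000
edge 5: (17.5,28)→(17,30)  cross = 17.5·30 − 17·28 = 49.0000; (r_i+r_j)·cross = 34.5·49.0000 = 1690.5000
edge 6: (17,30)→(5.5,37.5)  cross = 17·37.5 − 5.5·30 = 472.5000; (r_i+r_j)·cross = 22.5·472.5000 = 10631.2500
edge 7: (5.5,37.5)→(0.5,31.5)  cross = 5.5·31.5 − 0.5·37.5 = 154.5000; (r_i+r_j)·cross = 6·154.5000 = 927.0000
Σcross = 829.5000 → A = |Σcross|/2 = 414.7500 mm²
Σ(r_i+r_j)·cross = 26436.0000 → first moment M = |Σ|/6 = 4406.0000
R_c = M/A = 4406.0000/414.7500 = 10.6233 mm
θ = 190° = 3.316126 rad
V = θ·R_c·A = 3.316126·10.6233·414.7500 = 14610.849 mm³

Volume = 14610.849 mm³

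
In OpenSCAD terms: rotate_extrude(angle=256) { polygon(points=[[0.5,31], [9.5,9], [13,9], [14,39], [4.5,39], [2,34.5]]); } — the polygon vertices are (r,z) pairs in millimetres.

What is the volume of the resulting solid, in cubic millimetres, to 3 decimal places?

Profile (r,z), 6 vertices: (0.5,31) (9.5,9) (13,9) (14,39) (4.5,39) (2,34.5)
edge 0: (0.5,31)→(9.5,9)  cross = 0.5·9 − 9.5·31 = -290.0000; (r_i+r_j)·cross = 10·-290.0000 = -2900.0000
edge 1: (9.5,9)→(13,9)  cross = 9.5·9 − 13·9 = -31.5000; (r_i+r_j)·cross = 22.5·-31.5000 = -708.7500
edge 2: (13,9)→(14,39)  cross = 13·39 − 14·9 = 381.0000; (r_i+r_j)·cross = 27·381.0000 = 10287.0000
edge 3: (14,39)→(4.5,39)  cross = 14·39 − 4.5·39 = 370.5000; (r_i+r_j)·cross = 18.5·370.5000 = 6854.2500
edge 4: (4.5,39)→(2,34.5)  cross = 4.5·34.5 − 2·39 = 77.2500; (r_i+r_j)·cross = 6.5·77.2500 = 502.1250
edge 5: (2,34.5)→(0.5,31)  cross = 2·31 − 0.5·34.5 = 44.7500; (r_i+r_j)·cross = 2.5·44.7500 = 111.8750
Σcross = 552.0000 → A = |Σcross|/2 = 276.0000 mm²
Σ(r_i+r_j)·cross = 14146.5000 → first moment M = |Σ|/6 = 2357.7500
R_c = M/A = 2357.7500/276.0000 = 8.5426 mm
θ = 256° = 4.468043 rad
V = θ·R_c·A = 4.468043·8.5426·276.0000 = 10534.528 mm³

Volume = 10534.528 mm³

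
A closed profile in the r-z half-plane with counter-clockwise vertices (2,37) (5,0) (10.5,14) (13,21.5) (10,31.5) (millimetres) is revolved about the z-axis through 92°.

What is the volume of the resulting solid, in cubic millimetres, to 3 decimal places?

Volume = 2402.031 mm³

Profile (r,z), 5 vertices: (2,37) (5,0) (10.5,14) (13,21.5) (10,31.5)
edge 0: (2,37)→(5,0)  cross = 2·0 − 5·37 = -185.0000; (r_i+r_j)·cross = 7·-185.0000 = -1295.0000
edge 1: (5,0)→(10.5,14)  cross = 5·14 − 10.5·0 = 70.0000; (r_i+r_j)·cross = 15.5·70.0000 = 1085.0000
edge 2: (10.5,14)→(13,21.5)  cross = 10.5·21.5 − 13·14 = 43.7500; (r_i+r_j)·cross = 23.5·43.7500 = 1028.1250
edge 3: (13,21.5)→(10,31.5)  cross = 13·31.5 − 10·21.5 = 194.5000; (r_i+r_j)·cross = 23·194.5000 = 4473.5000
edge 4: (10,31.5)→(2,37)  cross = 10·37 − 2·31.5 = 307.0000; (r_i+r_j)·cross = 12·307.0000 = 3684.0000
Σcross = 430.2500 → A = |Σcross|/2 = 215.1250 mm²
Σ(r_i+r_j)·cross = 8975.6250 → first moment M = |Σ|/6 = 1495.9375
R_c = M/A = 1495.9375/215.1250 = 6.9538 mm
θ = 92° = 1.605703 rad
V = θ·R_c·A = 1.605703·6.9538·215.1250 = 2402.031 mm³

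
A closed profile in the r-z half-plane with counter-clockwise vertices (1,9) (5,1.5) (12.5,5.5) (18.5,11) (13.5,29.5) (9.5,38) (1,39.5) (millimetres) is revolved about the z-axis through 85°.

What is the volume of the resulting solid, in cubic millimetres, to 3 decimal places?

Profile (r,z), 7 vertices: (1,9) (5,1.5) (12.5,5.5) (18.5,11) (13.5,29.5) (9.5,38) (1,39.5)
edge 0: (1,9)→(5,1.5)  cross = 1·1.5 − 5·9 = -43.5000; (r_i+r_j)·cross = 6·-43.5000 = -261.0000
edge 1: (5,1.5)→(12.5,5.5)  cross = 5·5.5 − 12.5·1.5 = 8.7500; (r_i+r_j)·cross = 17.5·8.7500 = 153.1250
edge 2: (12.5,5.5)→(18.5,11)  cross = 12.5·11 − 18.5·5.5 = 35.7500; (r_i+r_j)·cross = 31·35.7500 = 1108.2500
edge 3: (18.5,11)→(13.5,29.5)  cross = 18.5·29.5 − 13.5·11 = 397.2500; (r_i+r_j)·cross = 32·397.2500 = 12712.0000
edge 4: (13.5,29.5)→(9.5,38)  cross = 13.5·38 − 9.5·29.5 = 232.7500; (r_i+r_j)·cross = 23·232.7500 = 5353.2500
edge 5: (9.5,38)→(1,39.5)  cross = 9.5·39.5 − 1·38 = 337.2500; (r_i+r_j)·cross = 10.5·337.2500 = 3541.1250
edge 6: (1,39.5)→(1,9)  cross = 1·9 − 1·39.5 = -30.5000; (r_i+r_j)·cross = 2·-30.5000 = -61.0000
Σcross = 937.7500 → A = |Σcross|/2 = 468.8750 mm²
Σ(r_i+r_j)·cross = 22545.7500 → first moment M = |Σ|/6 = 3757.6250
R_c = M/A = 3757.6250/468.8750 = 8.0141 mm
θ = 85° = 1.483530 rad
V = θ·R_c·A = 1.483530·8.0141·468.8750 = 5574.549 mm³

Volume = 5574.549 mm³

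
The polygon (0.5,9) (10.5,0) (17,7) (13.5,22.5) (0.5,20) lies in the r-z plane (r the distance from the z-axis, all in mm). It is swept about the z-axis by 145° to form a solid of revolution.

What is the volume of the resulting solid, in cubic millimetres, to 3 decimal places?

Volume = 5644.682 mm³

Profile (r,z), 5 vertices: (0.5,9) (10.5,0) (17,7) (13.5,22.5) (0.5,20)
edge 0: (0.5,9)→(10.5,0)  cross = 0.5·0 − 10.5·9 = -94.5000; (r_i+r_j)·cross = 11·-94.5000 = -1039.5000
edge 1: (10.5,0)→(17,7)  cross = 10.5·7 − 17·0 = 73.5000; (r_i+r_j)·cross = 27.5·73.5000 = 2021.2500
edge 2: (17,7)→(13.5,22.5)  cross = 17·22.5 − 13.5·7 = 288.0000; (r_i+r_j)·cross = 30.5·288.0000 = 8784.0000
edge 3: (13.5,22.5)→(0.5,20)  cross = 13.5·20 − 0.5·22.5 = 258.7500; (r_i+r_j)·cross = 14·258.7500 = 3622.5000
edge 4: (0.5,20)→(0.5,9)  cross = 0.5·9 − 0.5·20 = -5.5000; (r_i+r_j)·cross = 1·-5.5000 = -5.5000
Σcross = 520.2500 → A = |Σcross|/2 = 260.1250 mm²
Σ(r_i+r_j)·cross = 13382.7500 → first moment M = |Σ|/6 = 2230.4583
R_c = M/A = 2230.4583/260.1250 = 8.5746 mm
θ = 145° = 2.530727 rad
V = θ·R_c·A = 2.530727·8.5746·260.1250 = 5644.682 mm³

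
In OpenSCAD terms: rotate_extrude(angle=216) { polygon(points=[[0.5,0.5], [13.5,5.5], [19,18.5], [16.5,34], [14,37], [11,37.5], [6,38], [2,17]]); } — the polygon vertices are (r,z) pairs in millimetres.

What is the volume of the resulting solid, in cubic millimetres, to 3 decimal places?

Profile (r,z), 8 vertices: (0.5,0.5) (13.5,5.5) (19,18.5) (16.5,34) (14,37) (11,37.5) (6,38) (2,17)
edge 0: (0.5,0.5)→(13.5,5.5)  cross = 0.5·5.5 − 13.5·0.5 = -4.0000; (r_i+r_j)·cross = 14·-4.0000 = -56.0000
edge 1: (13.5,5.5)→(19,18.5)  cross = 13.5·18.5 − 19·5.5 = 145.2500; (r_i+r_j)·cross = 32.5·145.2500 = 4720.6250
edge 2: (19,18.5)→(16.5,34)  cross = 19·34 − 16.5·18.5 = 340.7500; (r_i+r_j)·cross = 35.5·340.7500 = 12096.6250
edge 3: (16.5,34)→(14,37)  cross = 16.5·37 − 14·34 = 134.5000; (r_i+r_j)·cross = 30.5·134.5000 = 4102.2500
edge 4: (14,37)→(11,37.5)  cross = 14·37.5 − 11·37 = 118.0000; (r_i+r_j)·cross = 25·118.0000 = 2950.0000
edge 5: (11,37.5)→(6,38)  cross = 11·38 − 6·37.5 = 193.0000; (r_i+r_j)·cross = 17·193.0000 = 3281.0000
edge 6: (6,38)→(2,17)  cross = 6·17 − 2·38 = 26.0000; (r_i+r_j)·cross = 8·26.0000 = 208.0000
edge 7: (2,17)→(0.5,0.5)  cross = 2·0.5 − 0.5·17 = -7.5000; (r_i+r_j)·cross = 2.5·-7.5000 = -18.7500
Σcross = 946.0000 → A = |Σcross|/2 = 473.0000 mm²
Σ(r_i+r_j)·cross = 27283.7500 → first moment M = |Σ|/6 = 4547.2917
R_c = M/A = 4547.2917/473.0000 = 9.6137 mm
θ = 216° = 3.769911 rad
V = θ·R_c·A = 3.769911·9.6137·473.0000 = 17142.886 mm³

Volume = 17142.886 mm³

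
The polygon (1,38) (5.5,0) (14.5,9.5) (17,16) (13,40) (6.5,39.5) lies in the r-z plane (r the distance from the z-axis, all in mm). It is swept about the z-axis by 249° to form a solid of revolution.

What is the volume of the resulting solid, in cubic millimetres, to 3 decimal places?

Volume = 16345.360 mm³

Profile (r,z), 6 vertices: (1,38) (5.5,0) (14.5,9.5) (17,16) (13,40) (6.5,39.5)
edge 0: (1,38)→(5.5,0)  cross = 1·0 − 5.5·38 = -209.0000; (r_i+r_j)·cross = 6.5·-209.0000 = -1358.5000
edge 1: (5.5,0)→(14.5,9.5)  cross = 5.5·9.5 − 14.5·0 = 52.2500; (r_i+r_j)·cross = 20·52.2500 = 1045.0000
edge 2: (14.5,9.5)→(17,16)  cross = 14.5·16 − 17·9.5 = 70.5000; (r_i+r_j)·cross = 31.5·70.5000 = 2220.7500
edge 3: (17,16)→(13,40)  cross = 17·40 − 13·16 = 472.0000; (r_i+r_j)·cross = 30·472.0000 = 14160.0000
edge 4: (13,40)→(6.5,39.5)  cross = 13·39.5 − 6.5·40 = 253.5000; (r_i+r_j)·cross = 19.5·253.5000 = 4943.2500
edge 5: (6.5,39.5)→(1,38)  cross = 6.5·38 − 1·39.5 = 207.5000; (r_i+r_j)·cross = 7.5·207.5000 = 1556.2500
Σcross = 846.7500 → A = |Σcross|/2 = 423.3750 mm²
Σ(r_i+r_j)·cross = 22566.7500 → first moment M = |Σ|/6 = 3761.1250
R_c = M/A = 3761.1250/423.3750 = 8.8837 mm
θ = 249° = 4.345870 rad
V = θ·R_c·A = 4.345870·8.8837·423.3750 = 16345.360 mm³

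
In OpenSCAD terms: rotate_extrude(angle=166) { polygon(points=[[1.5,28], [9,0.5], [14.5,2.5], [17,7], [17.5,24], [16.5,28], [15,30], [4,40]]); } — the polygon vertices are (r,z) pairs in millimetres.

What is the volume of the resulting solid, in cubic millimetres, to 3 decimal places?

Volume = 11778.756 mm³

Profile (r,z), 8 vertices: (1.5,28) (9,0.5) (14.5,2.5) (17,7) (17.5,24) (16.5,28) (15,30) (4,40)
edge 0: (1.5,28)→(9,0.5)  cross = 1.5·0.5 − 9·28 = -251.2500; (r_i+r_j)·cross = 10.5·-251.2500 = -2638.1250
edge 1: (9,0.5)→(14.5,2.5)  cross = 9·2.5 − 14.5·0.5 = 15.2500; (r_i+r_j)·cross = 23.5·15.2500 = 358.3750
edge 2: (14.5,2.5)→(17,7)  cross = 14.5·7 − 17·2.5 = 59.0000; (r_i+r_j)·cross = 31.5·59.0000 = 1858.5000
edge 3: (17,7)→(17.5,24)  cross = 17·24 − 17.5·7 = 285.5000; (r_i+r_j)·cross = 34.5·285.5000 = 9849.7500
edge 4: (17.5,24)→(16.5,28)  cross = 17.5·28 − 16.5·24 = 94.0000; (r_i+r_j)·cross = 34·94.0000 = 3196.0000
edge 5: (16.5,28)→(15,30)  cross = 16.5·30 − 15·28 = 75.0000; (r_i+r_j)·cross = 31.5·75.0000 = 2362.5000
edge 6: (15,30)→(4,40)  cross = 15·40 − 4·30 = 480.0000; (r_i+r_j)·cross = 19·480.0000 = 9120.0000
edge 7: (4,40)→(1.5,28)  cross = 4·28 − 1.5·40 = 52.0000; (r_i+r_j)·cross = 5.5·52.0000 = 286.0000
Σcross = 809.5000 → A = |Σcross|/2 = 404.7500 mm²
Σ(r_i+r_j)·cross = 24393.0000 → first moment M = |Σ|/6 = 4065.5000
R_c = M/A = 4065.5000/404.7500 = 10.0445 mm
θ = 166° = 2.897247 rad
V = θ·R_c·A = 2.897247·10.0445·404.7500 = 11778.756 mm³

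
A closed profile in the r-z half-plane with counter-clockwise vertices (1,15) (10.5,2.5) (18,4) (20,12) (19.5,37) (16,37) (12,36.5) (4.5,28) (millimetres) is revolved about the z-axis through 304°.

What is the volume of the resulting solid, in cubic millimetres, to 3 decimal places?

Profile (r,z), 8 vertices: (1,15) (10.5,2.5) (18,4) (20,12) (19.5,37) (16,37) (12,36.5) (4.5,28)
edge 0: (1,15)→(10.5,2.5)  cross = 1·2.5 − 10.5·15 = -155.0000; (r_i+r_j)·cross = 11.5·-155.0000 = -1782.5000
edge 1: (10.5,2.5)→(18,4)  cross = 10.5·4 − 18·2.5 = -3.0000; (r_i+r_j)·cross = 28.5·-3.0000 = -85.5000
edge 2: (18,4)→(20,12)  cross = 18·12 − 20·4 = 136.0000; (r_i+r_j)·cross = 38·136.0000 = 5168.0000
edge 3: (20,12)→(19.5,37)  cross = 20·37 − 19.5·12 = 506.0000; (r_i+r_j)·cross = 39.5·506.0000 = 19987.0000
edge 4: (19.5,37)→(16,37)  cross = 19.5·37 − 16·37 = 129.5000; (r_i+r_j)·cross = 35.5·129.5000 = 4597.2500
edge 5: (16,37)→(12,36.5)  cross = 16·36.5 − 12·37 = 140.0000; (r_i+r_j)·cross = 28·140.0000 = 3920.0000
edge 6: (12,36.5)→(4.5,28)  cross = 12·28 − 4.5·36.5 = 171.7500; (r_i+r_j)·cross = 16.5·171.7500 = 2833.8750
edge 7: (4.5,28)→(1,15)  cross = 4.5·15 − 1·28 = 39.5000; (r_i+r_j)·cross = 5.5·39.5000 = 217.2500
Σcross = 964.7500 → A = |Σcross|/2 = 482.3750 mm²
Σ(r_i+r_j)·cross = 34855.3750 → first moment M = |Σ|/6 = 5809.2292
R_c = M/A = 5809.2292/482.3750 = 12.0430 mm
θ = 304° = 5.305801 rad
V = θ·R_c·A = 5.305801·12.0430·482.3750 = 30822.613 mm³

Volume = 30822.613 mm³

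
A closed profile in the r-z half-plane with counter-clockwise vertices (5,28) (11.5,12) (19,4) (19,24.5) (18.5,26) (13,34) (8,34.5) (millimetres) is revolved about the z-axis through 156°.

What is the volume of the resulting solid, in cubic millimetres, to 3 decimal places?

Volume = 9074.634 mm³

Profile (r,z), 7 vertices: (5,28) (11.5,12) (19,4) (19,24.5) (18.5,26) (13,34) (8,34.5)
edge 0: (5,28)→(11.5,12)  cross = 5·12 − 11.5·28 = -262.0000; (r_i+r_j)·cross = 16.5·-262.0000 = -4323.0000
edge 1: (11.5,12)→(19,4)  cross = 11.5·4 − 19·12 = -182.0000; (r_i+r_j)·cross = 30.5·-182.0000 = -5551.0000
edge 2: (19,4)→(19,24.5)  cross = 19·24.5 − 19·4 = 389.5000; (r_i+r_j)·cross = 38·389.5000 = 14801.0000
edge 3: (19,24.5)→(18.5,26)  cross = 19·26 − 18.5·24.5 = 40.7500; (r_i+r_j)·cross = 37.5·40.7500 = 1528.1250
edge 4: (18.5,26)→(13,34)  cross = 18.5·34 − 13·26 = 291.0000; (r_i+r_j)·cross = 31.5·291.0000 = 9166.5000
edge 5: (13,34)→(8,34.5)  cross = 13·34.5 − 8·34 = 176.5000; (r_i+r_j)·cross = 21·176.5000 = 3706.5000
edge 6: (8,34.5)→(5,28)  cross = 8·28 − 5·34.5 = 51.5000; (r_i+r_j)·cross = 13·51.5000 = 669.5000
Σcross = 505.2500 → A = |Σcross|/2 = 252.6250 mm²
Σ(r_i+r_j)·cross = 19997.6250 → first moment M = |Σ|/6 = 3332.9375
R_c = M/A = 3332.9375/252.6250 = 13.1932 mm
θ = 156° = 2.722714 rad
V = θ·R_c·A = 2.722714·13.1932·252.6250 = 9074.634 mm³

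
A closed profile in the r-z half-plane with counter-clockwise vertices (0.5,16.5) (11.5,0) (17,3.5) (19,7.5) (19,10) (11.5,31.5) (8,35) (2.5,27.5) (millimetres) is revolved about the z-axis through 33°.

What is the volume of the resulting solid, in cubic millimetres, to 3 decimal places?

Volume = 2114.380 mm³

Profile (r,z), 8 vertices: (0.5,16.5) (11.5,0) (17,3.5) (19,7.5) (19,10) (11.5,31.5) (8,35) (2.5,27.5)
edge 0: (0.5,16.5)→(11.5,0)  cross = 0.5·0 − 11.5·16.5 = -189.7500; (r_i+r_j)·cross = 12·-189.7500 = -2277.0000
edge 1: (11.5,0)→(17,3.5)  cross = 11.5·3.5 − 17·0 = 40.2500; (r_i+r_j)·cross = 28.5·40.2500 = 1147.1250
edge 2: (17,3.5)→(19,7.5)  cross = 17·7.5 − 19·3.5 = 61.0000; (r_i+r_j)·cross = 36·61.0000 = 2196.0000
edge 3: (19,7.5)→(19,10)  cross = 19·10 − 19·7.5 = 47.5000; (r_i+r_j)·cross = 38·47.5000 = 1805.0000
edge 4: (19,10)→(11.5,31.5)  cross = 19·31.5 − 11.5·10 = 483.5000; (r_i+r_j)·cross = 30.5·483.5000 = 14746.7500
edge 5: (11.5,31.5)→(8,35)  cross = 11.5·35 − 8·31.5 = 150.5000; (r_i+r_j)·cross = 19.5·150.5000 = 2934.7500
edge 6: (8,35)→(2.5,27.5)  cross = 8·27.5 − 2.5·35 = 132.5000; (r_i+r_j)·cross = 10.5·132.5000 = 1391.2500
edge 7: (2.5,27.5)→(0.5,16.5)  cross = 2.5·16.5 − 0.5·27.5 = 27.5000; (r_i+r_j)·cross = 3·27.5000 = 82.5000
Σcross = 753.0000 → A = |Σcross|/2 = 376.5000 mm²
Σ(r_i+r_j)·cross = 22026.3750 → first moment M = |Σ|/6 = 3671.0625
R_c = M/A = 3671.0625/376.5000 = 9.7505 mm
θ = 33° = 0.575959 rad
V = θ·R_c·A = 0.575959·9.7505·376.5000 = 2114.380 mm³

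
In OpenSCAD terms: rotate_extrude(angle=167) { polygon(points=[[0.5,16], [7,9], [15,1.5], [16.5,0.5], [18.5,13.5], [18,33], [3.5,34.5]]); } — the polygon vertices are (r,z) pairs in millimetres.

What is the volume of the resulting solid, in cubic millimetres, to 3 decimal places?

Volume = 13514.917 mm³

Profile (r,z), 7 vertices: (0.5,16) (7,9) (15,1.5) (16.5,0.5) (18.5,13.5) (18,33) (3.5,34.5)
edge 0: (0.5,16)→(7,9)  cross = 0.5·9 − 7·16 = -107.5000; (r_i+r_j)·cross = 7.5·-107.5000 = -806.2500
edge 1: (7,9)→(15,1.5)  cross = 7·1.5 − 15·9 = -124.5000; (r_i+r_j)·cross = 22·-124.5000 = -2739.0000
edge 2: (15,1.5)→(16.5,0.5)  cross = 15·0.5 − 16.5·1.5 = -17.2500; (r_i+r_j)·cross = 31.5·-17.2500 = -543.3750
edge 3: (16.5,0.5)→(18.5,13.5)  cross = 16.5·13.5 − 18.5·0.5 = 213.5000; (r_i+r_j)·cross = 35·213.5000 = 7472.5000
edge 4: (18.5,13.5)→(18,33)  cross = 18.5·33 − 18·13.5 = 367.5000; (r_i+r_j)·cross = 36.5·367.5000 = 13413.7500
edge 5: (18,33)→(3.5,34.5)  cross = 18·34.5 − 3.5·33 = 505.5000; (r_i+r_j)·cross = 21.5·505.5000 = 10868.2500
edge 6: (3.5,34.5)→(0.5,16)  cross = 3.5·16 − 0.5·34.5 = 38.7500; (r_i+r_j)·cross = 4·38.7500 = 155.0000
Σcross = 876.0000 → A = |Σcross|/2 = 438.0000 mm²
Σ(r_i+r_j)·cross = 27820.8750 → first moment M = |Σ|/6 = 4636.8125
R_c = M/A = 4636.8125/438.0000 = 10.5863 mm
θ = 167° = 2.914700 rad
V = θ·R_c·A = 2.914700·10.5863·438.0000 = 13514.917 mm³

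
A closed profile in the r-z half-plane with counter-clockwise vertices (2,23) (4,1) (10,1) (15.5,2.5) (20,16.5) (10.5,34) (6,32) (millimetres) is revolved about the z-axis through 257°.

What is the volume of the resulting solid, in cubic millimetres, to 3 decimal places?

Volume = 18800.397 mm³

Profile (r,z), 7 vertices: (2,23) (4,1) (10,1) (15.5,2.5) (20,16.5) (10.5,34) (6,32)
edge 0: (2,23)→(4,1)  cross = 2·1 − 4·23 = -90.0000; (r_i+r_j)·cross = 6·-90.0000 = -540.0000
edge 1: (4,1)→(10,1)  cross = 4·1 − 10·1 = -6.0000; (r_i+r_j)·cross = 14·-6.0000 = -84.0000
edge 2: (10,1)→(15.5,2.5)  cross = 10·2.5 − 15.5·1 = 9.5000; (r_i+r_j)·cross = 25.5·9.5000 = 242.2500
edge 3: (15.5,2.5)→(20,16.5)  cross = 15.5·16.5 − 20·2.5 = 205.7500; (r_i+r_j)·cross = 35.5·205.7500 = 7304.1250
edge 4: (20,16.5)→(10.5,34)  cross = 20·34 − 10.5·16.5 = 506.7500; (r_i+r_j)·cross = 30.5·506.7500 = 15455.8750
edge 5: (10.5,34)→(6,32)  cross = 10.5·32 − 6·34 = 132.0000; (r_i+r_j)·cross = 16.5·132.0000 = 2178.0000
edge 6: (6,32)→(2,23)  cross = 6·23 − 2·32 = 74.0000; (r_i+r_j)·cross = 8·74.0000 = 592.0000
Σcross = 832.0000 → A = |Σcross|/2 = 416.0000 mm²
Σ(r_i+r_j)·cross = 25148.2500 → first moment M = |Σ|/6 = 4191.3750
R_c = M/A = 4191.3750/416.0000 = 10.0754 mm
θ = 257° = 4.485496 rad
V = θ·R_c·A = 4.485496·10.0754·416.0000 = 18800.397 mm³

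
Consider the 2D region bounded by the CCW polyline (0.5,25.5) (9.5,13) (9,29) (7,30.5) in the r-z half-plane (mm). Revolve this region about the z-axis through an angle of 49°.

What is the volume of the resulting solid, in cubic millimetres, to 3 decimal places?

Volume = 419.499 mm³

Profile (r,z), 4 vertices: (0.5,25.5) (9.5,13) (9,29) (7,30.5)
edge 0: (0.5,25.5)→(9.5,13)  cross = 0.5·13 − 9.5·25.5 = -235.7500; (r_i+r_j)·cross = 10·-235.7500 = -2357.5000
edge 1: (9.5,13)→(9,29)  cross = 9.5·29 − 9·13 = 158.5000; (r_i+r_j)·cross = 18.5·158.5000 = 2932.2500
edge 2: (9,29)→(7,30.5)  cross = 9·30.5 − 7·29 = 71.5000; (r_i+r_j)·cross = 16·71.5000 = 1144.0000
edge 3: (7,30.5)→(0.5,25.5)  cross = 7·25.5 − 0.5·30.5 = 163.2500; (r_i+r_j)·cross = 7.5·163.2500 = 1224.3750
Σcross = 157.5000 → A = |Σcross|/2 = 78.7500 mm²
Σ(r_i+r_j)·cross = 2943.1250 → first moment M = |Σ|/6 = 490.5208
R_c = M/A = 490.5208/78.7500 = 6.2288 mm
θ = 49° = 0.855211 rad
V = θ·R_c·A = 0.855211·6.2288·78.7500 = 419.499 mm³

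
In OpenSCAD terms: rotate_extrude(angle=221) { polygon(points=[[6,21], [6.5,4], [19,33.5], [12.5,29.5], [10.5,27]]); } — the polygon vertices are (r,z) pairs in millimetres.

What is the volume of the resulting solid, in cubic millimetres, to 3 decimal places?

Profile (r,z), 5 vertices: (6,21) (6.5,4) (19,33.5) (12.5,29.5) (10.5,27)
edge 0: (6,21)→(6.5,4)  cross = 6·4 − 6.5·21 = -112.5000; (r_i+r_j)·cross = 12.5·-112.5000 = -1406.2500
edge 1: (6.5,4)→(19,33.5)  cross = 6.5·33.5 − 19·4 = 141.7500; (r_i+r_j)·cross = 25.5·141.7500 = 3614.6250
edge 2: (19,33.5)→(12.5,29.5)  cross = 19·29.5 − 12.5·33.5 = 141.7500; (r_i+r_j)·cross = 31.5·141.7500 = 4465.1250
edge 3: (12.5,29.5)→(10.5,27)  cross = 12.5·27 − 10.5·29.5 = 27.7500; (r_i+r_j)·cross = 23·27.7500 = 638.2500
edge 4: (10.5,27)→(6,21)  cross = 10.5·21 − 6·27 = 58.5000; (r_i+r_j)·cross = 16.5·58.5000 = 965.2500
Σcross = 257.2500 → A = |Σcross|/2 = 128.6250 mm²
Σ(r_i+r_j)·cross = 8277.0000 → first moment M = |Σ|/6 = 1379.5000
R_c = M/A = 1379.5000/128.6250 = 10.7250 mm
θ = 221° = 3.857178 rad
V = θ·R_c·A = 3.857178·10.7250·128.6250 = 5320.977 mm³

Volume = 5320.977 mm³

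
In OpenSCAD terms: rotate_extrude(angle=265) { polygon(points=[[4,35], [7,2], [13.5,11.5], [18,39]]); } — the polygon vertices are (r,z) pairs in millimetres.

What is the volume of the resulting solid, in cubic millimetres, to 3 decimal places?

Volume = 14632.346 mm³

Profile (r,z), 4 vertices: (4,35) (7,2) (13.5,11.5) (18,39)
edge 0: (4,35)→(7,2)  cross = 4·2 − 7·35 = -237.0000; (r_i+r_j)·cross = 11·-237.0000 = -2607.0000
edge 1: (7,2)→(13.5,11.5)  cross = 7·11.5 − 13.5·2 = 53.5000; (r_i+r_j)·cross = 20.5·53.5000 = 1096.7500
edge 2: (13.5,11.5)→(18,39)  cross = 13.5·39 − 18·11.5 = 319.5000; (r_i+r_j)·cross = 31.5·319.5000 = 10064.2500
edge 3: (18,39)→(4,35)  cross = 18·35 − 4·39 = 474.0000; (r_i+r_j)·cross = 22·474.0000 = 10428.0000
Σcross = 610.0000 → A = |Σcross|/2 = 305.0000 mm²
Σ(r_i+r_j)·cross = 18982.0000 → first moment M = |Σ|/6 = 3163.6667
R_c = M/A = 3163.6667/305.0000 = 10.3727 mm
θ = 265° = 4.625123 rad
V = θ·R_c·A = 4.625123·10.3727·305.0000 = 14632.346 mm³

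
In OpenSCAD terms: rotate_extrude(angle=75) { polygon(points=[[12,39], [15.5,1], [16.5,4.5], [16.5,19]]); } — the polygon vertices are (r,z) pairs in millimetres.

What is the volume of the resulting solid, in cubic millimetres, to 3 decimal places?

Volume = 1122.956 mm³

Profile (r,z), 4 vertices: (12,39) (15.5,1) (16.5,4.5) (16.5,19)
edge 0: (12,39)→(15.5,1)  cross = 12·1 − 15.5·39 = -592.5000; (r_i+r_j)·cross = 27.5·-592.5000 = -16293.7500
edge 1: (15.5,1)→(16.5,4.5)  cross = 15.5·4.5 − 16.5·1 = 53.2500; (r_i+r_j)·cross = 32·53.2500 = 1704.0000
edge 2: (16.5,4.5)→(16.5,19)  cross = 16.5·19 − 16.5·4.5 = 239.2500; (r_i+r_j)·cross = 33·239.2500 = 7895.2500
edge 3: (16.5,19)→(12,39)  cross = 16.5·39 − 12·19 = 415.5000; (r_i+r_j)·cross = 28.5·415.5000 = 11841.7500
Σcross = 115.5000 → A = |Σcross|/2 = 57.7500 mm²
Σ(r_i+r_j)·cross = 5147.2500 → first moment M = |Σ|/6 = 857.8750
R_c = M/A = 857.8750/57.7500 = 14.8550 mm
θ = 75° = 1.308997 rad
V = θ·R_c·A = 1.308997·14.8550·57.7500 = 1122.956 mm³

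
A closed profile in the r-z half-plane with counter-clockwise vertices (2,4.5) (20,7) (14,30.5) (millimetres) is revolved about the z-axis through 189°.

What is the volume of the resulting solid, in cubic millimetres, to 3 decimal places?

Volume = 8668.911 mm³

Profile (r,z), 3 vertices: (2,4.5) (20,7) (14,30.5)
edge 0: (2,4.5)→(20,7)  cross = 2·7 − 20·4.5 = -76.0000; (r_i+r_j)·cross = 22·-76.0000 = -1672.0000
edge 1: (20,7)→(14,30.5)  cross = 20·30.5 − 14·7 = 512.0000; (r_i+r_j)·cross = 34·512.0000 = 17408.0000
edge 2: (14,30.5)→(2,4.5)  cross = 14·4.5 − 2·30.5 = 2.0000; (r_i+r_j)·cross = 16·2.0000 = 32.0000
Σcross = 438.0000 → A = |Σcross|/2 = 219.0000 mm²
Σ(r_i+r_j)·cross = 15768.0000 → first moment M = |Σ|/6 = 2628.0000
R_c = M/A = 2628.0000/219.0000 = 12.0000 mm
θ = 189° = 3.298672 rad
V = θ·R_c·A = 3.298672·12.0000·219.0000 = 8668.911 mm³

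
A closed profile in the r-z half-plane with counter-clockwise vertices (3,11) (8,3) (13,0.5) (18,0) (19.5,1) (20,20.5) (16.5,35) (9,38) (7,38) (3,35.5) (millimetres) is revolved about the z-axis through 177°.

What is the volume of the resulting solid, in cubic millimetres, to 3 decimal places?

Profile (r,z), 10 vertices: (3,11) (8,3) (13,0.5) (18,0) (19.5,1) (20,20.5) (16.5,35) (9,38) (7,38) (3,35.5)
edge 0: (3,11)→(8,3)  cross = 3·3 − 8·11 = -79.0000; (r_i+r_j)·cross = 11·-79.0000 = -869.0000
edge 1: (8,3)→(13,0.5)  cross = 8·0.5 − 13·3 = -35.0000; (r_i+r_j)·cross = 21·-35.0000 = -735.0000
edge 2: (13,0.5)→(18,0)  cross = 13·0 − 18·0.5 = -9.0000; (r_i+r_j)·cross = 31·-9.0000 = -279.0000
edge 3: (18,0)→(19.5,1)  cross = 18·1 − 19.5·0 = 18.0000; (r_i+r_j)·cross = 37.5·18.0000 = 675.0000
edge 4: (19.5,1)→(20,20.5)  cross = 19.5·20.5 − 20·1 = 379.7500; (r_i+r_j)·cross = 39.5·379.7500 = 15000.1250
edge 5: (20,20.5)→(16.5,35)  cross = 20·35 − 16.5·20.5 = 361.7500; (r_i+r_j)·cross = 36.5·361.7500 = 13203.8750
edge 6: (16.5,35)→(9,38)  cross = 16.5·38 − 9·35 = 312.0000; (r_i+r_j)·cross = 25.5·312.0000 = 7956.0000
edge 7: (9,38)→(7,38)  cross = 9·38 − 7·38 = 76.0000; (r_i+r_j)·cross = 16·76.0000 = 1216.0000
edge 8: (7,38)→(3,35.5)  cross = 7·35.5 − 3·38 = 134.5000; (r_i+r_j)·cross = 10·134.5000 = 1345.0000
edge 9: (3,35.5)→(3,11)  cross = 3·11 − 3·35.5 = -73.5000; (r_i+r_j)·cross = 6·-73.5000 = -441.0000
Σcross = 1085.5000 → A = |Σcross|/2 = 542.7500 mm²
Σ(r_i+r_j)·cross = 37072.0000 → first moment M = |Σ|/6 = 6178.6667
R_c = M/A = 6178.6667/542.7500 = 11.3840 mm
θ = 177° = 3.089233 rad
V = θ·R_c·A = 3.089233·11.3840·542.7500 = 19087.340 mm³

Volume = 19087.340 mm³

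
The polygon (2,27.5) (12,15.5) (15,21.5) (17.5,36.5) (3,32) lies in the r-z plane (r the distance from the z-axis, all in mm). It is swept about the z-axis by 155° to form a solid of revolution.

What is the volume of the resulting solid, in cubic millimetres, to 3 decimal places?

Profile (r,z), 5 vertices: (2,27.5) (12,15.5) (15,21.5) (17.5,36.5) (3,32)
edge 0: (2,27.5)→(12,15.5)  cross = 2·15.5 − 12·27.5 = -299.0000; (r_i+r_j)·cross = 14·-299.0000 = -4186.0000
edge 1: (12,15.5)→(15,21.5)  cross = 12·21.5 − 15·15.5 = 25.5000; (r_i+r_j)·cross = 27·25.5000 = 688.5000
edge 2: (15,21.5)→(17.5,36.5)  cross = 15·36.5 − 17.5·21.5 = 171.2500; (r_i+r_j)·cross = 32.5·171.2500 = 5565.6250
edge 3: (17.5,36.5)→(3,32)  cross = 17.5·32 − 3·36.5 = 450.5000; (r_i+r_j)·cross = 20.5·450.5000 = 9235.2500
edge 4: (3,32)→(2,27.5)  cross = 3·27.5 − 2·32 = 18.5000; (r_i+r_j)·cross = 5·18.5000 = 92.5000
Σcross = 366.7500 → A = |Σcross|/2 = 183.3750 mm²
Σ(r_i+r_j)·cross = 11395.8750 → first moment M = |Σ|/6 = 1899.3125
R_c = M/A = 1899.3125/183.3750 = 10.3575 mm
θ = 155° = 2.705260 rad
V = θ·R_c·A = 2.705260·10.3575·183.3750 = 5138.135 mm³

Volume = 5138.135 mm³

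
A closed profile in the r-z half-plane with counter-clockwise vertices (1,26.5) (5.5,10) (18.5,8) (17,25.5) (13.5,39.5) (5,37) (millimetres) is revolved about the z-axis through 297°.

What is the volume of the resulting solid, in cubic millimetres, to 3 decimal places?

Profile (r,z), 6 vertices: (1,26.5) (5.5,10) (18.5,8) (17,25.5) (13.5,39.5) (5,37)
edge 0: (1,26.5)→(5.5,10)  cross = 1·10 − 5.5·26.5 = -135.7500; (r_i+r_j)·cross = 6.5·-135.7500 = -882.3750
edge 1: (5.5,10)→(18.5,8)  cross = 5.5·8 − 18.5·10 = -141.0000; (r_i+r_j)·cross = 24·-141.0000 = -3384.0000
edge 2: (18.5,8)→(17,25.5)  cross = 18.5·25.5 − 17·8 = 335.7500; (r_i+r_j)·cross = 35.5·335.7500 = 11919.1250
edge 3: (17,25.5)→(13.5,39.5)  cross = 17·39.5 − 13.5·25.5 = 327.2500; (r_i+r_j)·cross = 30.5·327.2500 = 9981.1250
edge 4: (13.5,39.5)→(5,37)  cross = 13.5·37 − 5·39.5 = 302.0000; (r_i+r_j)·cross = 18.5·302.0000 = 5587.0000
edge 5: (5,37)→(1,26.5)  cross = 5·26.5 − 1·37 = 95.5000; (r_i+r_j)·cross = 6·95.5000 = 573.0000
Σcross = 783.7500 → A = |Σcross|/2 = 391.8750 mm²
Σ(r_i+r_j)·cross = 23793.8750 → first moment M = |Σ|/6 = 3965.6458
R_c = M/A = 3965.6458/391.8750 = 10.1197 mm
θ = 297° = 5.183628 rad
V = θ·R_c·A = 5.183628·10.1197·391.8750 = 20556.432 mm³

Volume = 20556.432 mm³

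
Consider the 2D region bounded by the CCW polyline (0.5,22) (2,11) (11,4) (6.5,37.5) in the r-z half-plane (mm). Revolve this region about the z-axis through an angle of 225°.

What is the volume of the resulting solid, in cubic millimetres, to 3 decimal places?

Profile (r,z), 4 vertices: (0.5,22) (2,11) (11,4) (6.5,37.5)
edge 0: (0.5,22)→(2,11)  cross = 0.5·11 − 2·22 = -38.5000; (r_i+r_j)·cross = 2.5·-38.5000 = -96.2500
edge 1: (2,11)→(11,4)  cross = 2·4 − 11·11 = -113.0000; (r_i+r_j)·cross = 13·-113.0000 = -1469.0000
edge 2: (11,4)→(6.5,37.5)  cross = 11·37.5 − 6.5·4 = 386.5000; (r_i+r_j)·cross = 17.5·386.5000 = 6763.7500
edge 3: (6.5,37.5)→(0.5,22)  cross = 6.5·22 − 0.5·37.5 = 124.2500; (r_i+r_j)·cross = 7·124.2500 = 869.7500
Σcross = 359.2500 → A = |Σcross|/2 = 179.6250 mm²
Σ(r_i+r_j)·cross = 6068.2500 → first moment M = |Σ|/6 = 1011.3750
R_c = M/A = 1011.3750/179.6250 = 5.6305 mm
θ = 225° = 3.926991 rad
V = θ·R_c·A = 3.926991·5.6305·179.6250 = 3971.660 mm³

Volume = 3971.660 mm³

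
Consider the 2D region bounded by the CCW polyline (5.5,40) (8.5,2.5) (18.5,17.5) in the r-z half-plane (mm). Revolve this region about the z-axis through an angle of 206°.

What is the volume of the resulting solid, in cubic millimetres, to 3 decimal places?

Volume = 8179.486 mm³

Profile (r,z), 3 vertices: (5.5,40) (8.5,2.5) (18.5,17.5)
edge 0: (5.5,40)→(8.5,2.5)  cross = 5.5·2.5 − 8.5·40 = -326.2500; (r_i+r_j)·cross = 14·-326.2500 = -4567.5000
edge 1: (8.5,2.5)→(18.5,17.5)  cross = 8.5·17.5 − 18.5·2.5 = 102.5000; (r_i+r_j)·cross = 27·102.5000 = 2767.5000
edge 2: (18.5,17.5)→(5.5,40)  cross = 18.5·40 − 5.5·17.5 = 643.7500; (r_i+r_j)·cross = 24·643.7500 = 15450.0000
Σcross = 420.0000 → A = |Σcross|/2 = 210.0000 mm²
Σ(r_i+r_j)·cross = 13650.0000 → first moment M = |Σ|/6 = 2275.0000
R_c = M/A = 2275.0000/210.0000 = 10.8333 mm
θ = 206° = 3.595378 rad
V = θ·R_c·A = 3.595378·10.8333·210.0000 = 8179.486 mm³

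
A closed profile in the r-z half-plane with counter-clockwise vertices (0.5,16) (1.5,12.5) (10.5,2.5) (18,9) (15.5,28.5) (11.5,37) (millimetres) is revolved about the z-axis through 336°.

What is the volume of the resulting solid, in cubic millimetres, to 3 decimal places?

Volume = 20504.303 mm³

Profile (r,z), 6 vertices: (0.5,16) (1.5,12.5) (10.5,2.5) (18,9) (15.5,28.5) (11.5,37)
edge 0: (0.5,16)→(1.5,12.5)  cross = 0.5·12.5 − 1.5·16 = -17.7500; (r_i+r_j)·cross = 2·-17.7500 = -35.5000
edge 1: (1.5,12.5)→(10.5,2.5)  cross = 1.5·2.5 − 10.5·12.5 = -127.5000; (r_i+r_j)·cross = 12·-127.5000 = -1530.0000
edge 2: (10.5,2.5)→(18,9)  cross = 10.5·9 − 18·2.5 = 49.5000; (r_i+r_j)·cross = 28.5·49.5000 = 1410.7500
edge 3: (18,9)→(15.5,28.5)  cross = 18·28.5 − 15.5·9 = 373.5000; (r_i+r_j)·cross = 33.5·373.5000 = 12512.2500
edge 4: (15.5,28.5)→(11.5,37)  cross = 15.5·37 − 11.5·28.5 = 245.7500; (r_i+r_j)·cross = 27·245.7500 = 6635.2500
edge 5: (11.5,37)→(0.5,16)  cross = 11.5·16 − 0.5·37 = 165.5000; (r_i+r_j)·cross = 12·165.5000 = 1986.0000
Σcross = 689.0000 → A = |Σcross|/2 = 344.5000 mm²
Σ(r_i+r_j)·cross = 20978.7500 → first moment M = |Σ|/6 = 3496.4583
R_c = M/A = 3496.4583/344.5000 = 10.1494 mm
θ = 336° = 5.864306 rad
V = θ·R_c·A = 5.864306·10.1494·344.5000 = 20504.303 mm³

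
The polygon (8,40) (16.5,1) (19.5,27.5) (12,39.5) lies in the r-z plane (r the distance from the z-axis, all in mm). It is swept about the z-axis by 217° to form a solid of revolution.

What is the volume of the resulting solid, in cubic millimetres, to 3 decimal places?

Profile (r,z), 4 vertices: (8,40) (16.5,1) (19.5,27.5) (12,39.5)
edge 0: (8,40)→(16.5,1)  cross = 8·1 − 16.5·40 = -652.0000; (r_i+r_j)·cross = 24.5·-652.0000 = -15974.0000
edge 1: (16.5,1)→(19.5,27.5)  cross = 16.5·27.5 − 19.5·1 = 434.2500; (r_i+r_j)·cross = 36·434.2500 = 15633.0000
edge 2: (19.5,27.5)→(12,39.5)  cross = 19.5·39.5 − 12·27.5 = 440.2500; (r_i+r_j)·cross = 31.5·440.2500 = 13867.8750
edge 3: (12,39.5)→(8,40)  cross = 12·40 − 8·39.5 = 164.0000; (r_i+r_j)·cross = 20·164.0000 = 3280.0000
Σcross = 386.5000 → A = |Σcross|/2 = 193.2500 mm²
Σ(r_i+r_j)·cross = 16806.8750 → first moment M = |Σ|/6 = 2801.1458
R_c = M/A = 2801.1458/193.2500 = 14.4949 mm
θ = 217° = 3.787364 rad
V = θ·R_c·A = 3.787364·14.4949·193.2500 = 10608.960 mm³

Volume = 10608.960 mm³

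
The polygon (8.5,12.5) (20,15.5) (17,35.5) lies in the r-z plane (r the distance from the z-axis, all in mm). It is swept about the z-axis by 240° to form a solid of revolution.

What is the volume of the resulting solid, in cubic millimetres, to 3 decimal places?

Volume = 7591.833 mm³

Profile (r,z), 3 vertices: (8.5,12.5) (20,15.5) (17,35.5)
edge 0: (8.5,12.5)→(20,15.5)  cross = 8.5·15.5 − 20·12.5 = -118.2500; (r_i+r_j)·cross = 28.5·-118.2500 = -3370.1250
edge 1: (20,15.5)→(17,35.5)  cross = 20·35.5 − 17·15.5 = 446.5000; (r_i+r_j)·cross = 37·446.5000 = 16520.5000
edge 2: (17,35.5)→(8.5,12.5)  cross = 17·12.5 − 8.5·35.5 = -89.2500; (r_i+r_j)·cross = 25.5·-89.2500 = -2275.8750
Σcross = 239.0000 → A = |Σcross|/2 = 119.5000 mm²
Σ(r_i+r_j)·cross = 10874.5000 → first moment M = |Σ|/6 = 1812.4167
R_c = M/A = 1812.4167/119.5000 = 15.1667 mm
θ = 240° = 4.188790 rad
V = θ·R_c·A = 4.188790·15.1667·119.5000 = 7591.833 mm³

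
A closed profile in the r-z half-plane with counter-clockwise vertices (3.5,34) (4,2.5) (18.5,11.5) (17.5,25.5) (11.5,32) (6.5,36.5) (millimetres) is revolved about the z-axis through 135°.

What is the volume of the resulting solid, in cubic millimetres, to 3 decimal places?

Profile (r,z), 6 vertices: (3.5,34) (4,2.5) (18.5,11.5) (17.5,25.5) (11.5,32) (6.5,36.5)
edge 0: (3.5,34)→(4,2.5)  cross = 3.5·2.5 − 4·34 = -127.2500; (r_i+r_j)·cross = 7.5·-127.2500 = -954.3750
edge 1: (4,2.5)→(18.5,11.5)  cross = 4·11.5 − 18.5·2.5 = -0.2500; (r_i+r_j)·cross = 22.5·-0.2500 = -5.6250
edge 2: (18.5,11.5)→(17.5,25.5)  cross = 18.5·25.5 − 17.5·11.5 = 270.5000; (r_i+r_j)·cross = 36·270.5000 = 9738.0000
edge 3: (17.5,25.5)→(11.5,32)  cross = 17.5·32 − 11.5·25.5 = 266.7500; (r_i+r_j)·cross = 29·266.7500 = 7735.7500
edge 4: (11.5,32)→(6.5,36.5)  cross = 11.5·36.5 − 6.5·32 = 211.7500; (r_i+r_j)·cross = 18·211.7500 = 3811.5000
edge 5: (6.5,36.5)→(3.5,34)  cross = 6.5·34 − 3.5·36.5 = 93.2500; (r_i+r_j)·cross = 10·93.2500 = 932.5000
Σcross = 714.7500 → A = |Σcross|/2 = 357.3750 mm²
Σ(r_i+r_j)·cross = 21257.7500 → first moment M = |Σ|/6 = 3542.9583
R_c = M/A = 3542.9583/357.3750 = 9.9138 mm
θ = 135° = 2.356194 rad
V = θ·R_c·A = 2.356194·9.9138·357.3750 = 8347.899 mm³

Volume = 8347.899 mm³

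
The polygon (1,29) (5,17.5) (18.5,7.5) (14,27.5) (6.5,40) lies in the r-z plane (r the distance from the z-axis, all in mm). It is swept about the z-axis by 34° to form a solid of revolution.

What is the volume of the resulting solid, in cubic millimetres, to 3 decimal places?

Volume = 1439.951 mm³

Profile (r,z), 5 vertices: (1,29) (5,17.5) (18.5,7.5) (14,27.5) (6.5,40)
edge 0: (1,29)→(5,17.5)  cross = 1·17.5 − 5·29 = -127.5000; (r_i+r_j)·cross = 6·-127.5000 = -765.0000
edge 1: (5,17.5)→(18.5,7.5)  cross = 5·7.5 − 18.5·17.5 = -286.2500; (r_i+r_j)·cross = 23.5·-286.2500 = -6726.8750
edge 2: (18.5,7.5)→(14,27.5)  cross = 18.5·27.5 − 14·7.5 = 403.7500; (r_i+r_j)·cross = 32.5·403.7500 = 13121.8750
edge 3: (14,27.5)→(6.5,40)  cross = 14·40 − 6.5·27.5 = 381.2500; (r_i+r_j)·cross = 20.5·381.2500 = 7815.6250
edge 4: (6.5,40)→(1,29)  cross = 6.5·29 − 1·40 = 148.5000; (r_i+r_j)·cross = 7.5·148.5000 = 1113.7500
Σcross = 519.7500 → A = |Σcross|/2 = 259.8750 mm²
Σ(r_i+r_j)·cross = 14559.3750 → first moment M = |Σ|/6 = 2426.5625
R_c = M/A = 2426.5625/259.8750 = 9.3374 mm
θ = 34° = 0.593412 rad
V = θ·R_c·A = 0.593412·9.3374·259.8750 = 1439.951 mm³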